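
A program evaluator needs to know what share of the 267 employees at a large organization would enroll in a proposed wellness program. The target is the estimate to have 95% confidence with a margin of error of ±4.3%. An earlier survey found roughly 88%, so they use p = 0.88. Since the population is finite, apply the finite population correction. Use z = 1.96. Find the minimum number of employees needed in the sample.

Unadjusted: n₀ = 1.96² × 0.88 × 0.12 / 0.043² ≈ 219.40, so n₀ = 220.
Finite population correction with N = 267: n = n₀ / (1 + (n₀−1)/N) = 220 / (1 + 219/267) = 220 / 1.8202 ≈ 120.86.
Rounding up, n = 121.

121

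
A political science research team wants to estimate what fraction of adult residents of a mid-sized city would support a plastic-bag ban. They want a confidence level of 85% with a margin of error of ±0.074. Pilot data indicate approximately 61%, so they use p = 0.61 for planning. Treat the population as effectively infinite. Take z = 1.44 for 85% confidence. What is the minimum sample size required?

With p = 0.61, p(1−p) = 0.2379.
n = z²·p(1−p)/E² = 1.44² × 0.2379 / 0.074² = 2.0736 × 0.2379 / 0.005476 ≈ 90.09.
Rounding up gives n = 91.

91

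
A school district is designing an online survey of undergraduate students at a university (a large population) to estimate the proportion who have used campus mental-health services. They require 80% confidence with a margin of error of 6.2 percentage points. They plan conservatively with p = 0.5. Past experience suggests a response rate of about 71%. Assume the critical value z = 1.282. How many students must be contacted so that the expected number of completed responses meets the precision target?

Completed interviews needed: n₀ = 1.282² × 0.2500 / 0.062² ≈ 106.89 → 107.
At a 71% response rate, contacts needed = 107 / 0.71 ≈ 150.70 → 151.

151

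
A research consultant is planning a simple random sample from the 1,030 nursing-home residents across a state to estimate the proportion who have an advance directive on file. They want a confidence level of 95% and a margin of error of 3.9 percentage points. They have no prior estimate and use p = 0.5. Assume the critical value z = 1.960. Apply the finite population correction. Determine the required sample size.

Unadjusted: n₀ = 1.960² × 0.50 × 0.50 / 0.039² ≈ 631.43, so n₀ = 632.
Finite population correction with N = 1,030: n = n₀ / (1 + (n₀−1)/N) = 632 / (1 + 631/1030) = 632 / 1.6126 ≈ 391.91.
Rounding up, n = 392.

392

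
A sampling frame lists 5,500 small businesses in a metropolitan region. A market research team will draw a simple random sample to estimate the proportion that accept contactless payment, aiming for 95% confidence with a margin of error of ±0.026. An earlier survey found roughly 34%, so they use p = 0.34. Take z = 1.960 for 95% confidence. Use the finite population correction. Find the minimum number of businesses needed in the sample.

Unadjusted: n₀ = 1.960² × 0.34 × 0.66 / 0.026² ≈ 1275.23, so n₀ = 1276.
Finite population correction with N = 5,500: n = n₀ / (1 + (n₀−1)/N) = 1276 / (1 + 1275/5500) = 1276 / 1.2318 ≈ 1035.87.
Rounding up, n = 1036.

1036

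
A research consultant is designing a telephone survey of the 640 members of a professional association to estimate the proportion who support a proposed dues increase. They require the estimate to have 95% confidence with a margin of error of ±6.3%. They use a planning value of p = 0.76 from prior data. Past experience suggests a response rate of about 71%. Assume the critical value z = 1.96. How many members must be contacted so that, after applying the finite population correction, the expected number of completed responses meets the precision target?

Completed interviews needed (unadjusted): n₀ = 1.96² × 0.1824 / 0.063² ≈ 176.55 → 177.
FPC for N = 640: n = 177 / (1 + 176/640) = 177 / 1.2750 ≈ 138.82 → 139.
At a 71% response rate, contacts needed = 139 / 0.71 ≈ 195.77 → 196.

196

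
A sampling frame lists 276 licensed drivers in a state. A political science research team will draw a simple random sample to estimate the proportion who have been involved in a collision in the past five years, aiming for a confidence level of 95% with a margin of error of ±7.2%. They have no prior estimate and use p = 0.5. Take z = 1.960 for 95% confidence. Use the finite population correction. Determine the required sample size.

112

Unadjusted: n₀ = 1.960² × 0.50 × 0.50 / 0.072² ≈ 185.26, so n₀ = 186.
Finite population correction with N = 276: n = n₀ / (1 + (n₀−1)/N) = 186 / (1 + 185/276) = 186 / 1.6703 ≈ 111.36.
Rounding up, n = 112.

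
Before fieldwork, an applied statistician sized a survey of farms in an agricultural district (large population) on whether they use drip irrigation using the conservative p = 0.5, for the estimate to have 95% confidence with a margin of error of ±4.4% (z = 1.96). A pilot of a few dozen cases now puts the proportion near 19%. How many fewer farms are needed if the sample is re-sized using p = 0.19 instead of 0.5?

191

Conservative (p = 0.5): n = 1.96² × 0.25 / 0.044² ≈ 496.07 → 497.
Using p = 0.19: p(1−p) = 0.1539, so n = 1.96² × 0.1539 / 0.044² ≈ 305.38 → 306.
Reduction: 497 − 306 = 191.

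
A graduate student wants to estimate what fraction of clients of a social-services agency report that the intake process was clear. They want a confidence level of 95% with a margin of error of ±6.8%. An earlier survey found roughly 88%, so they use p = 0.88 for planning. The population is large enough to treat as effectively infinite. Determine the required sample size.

For 95% confidence, z = 1.96.
With p = 0.88, p(1−p) = 0.1056.
n = z²·p(1−p)/E² = 1.96² × 0.1056 / 0.068² = 3.8416 × 0.1056 / 0.004624 ≈ 87.73.
Rounding up gives n = 88.

88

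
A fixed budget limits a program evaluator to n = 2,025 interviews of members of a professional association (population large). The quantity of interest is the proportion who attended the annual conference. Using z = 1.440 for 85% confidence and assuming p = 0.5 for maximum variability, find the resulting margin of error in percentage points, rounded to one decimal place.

SE(p̂) = √[p(1−p)/n] = √[0.2500/2025] = 0.01111.
E = z × SE = 1.440 × 0.01111 = 0.01600, or 1.6 percentage points.

1.6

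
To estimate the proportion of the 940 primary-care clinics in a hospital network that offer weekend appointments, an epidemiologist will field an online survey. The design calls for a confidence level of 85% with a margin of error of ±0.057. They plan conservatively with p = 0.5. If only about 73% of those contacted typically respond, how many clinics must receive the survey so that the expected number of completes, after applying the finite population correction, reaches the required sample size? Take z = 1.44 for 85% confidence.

188

Completed interviews needed (unadjusted): n₀ = 1.44² × 0.2500 / 0.057² ≈ 159.56 → 160.
FPC for N = 940: n = 160 / (1 + 159/940) = 160 / 1.1691 ≈ 136.85 → 137.
At a 73% response rate, contacts needed = 137 / 0.73 ≈ 187.67 → 188.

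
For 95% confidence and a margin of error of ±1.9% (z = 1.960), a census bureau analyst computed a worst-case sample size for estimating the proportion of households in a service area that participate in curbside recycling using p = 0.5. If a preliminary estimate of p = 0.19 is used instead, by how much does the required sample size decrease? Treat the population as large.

Conservative (p = 0.5): n = 1.960² × 0.25 / 0.019² ≈ 2660.39 → 2661.
Using p = 0.19: p(1−p) = 0.1539, so n = 1.960² × 0.1539 / 0.019² ≈ 1637.73 → 1638.
Reduction: 2661 − 1638 = 1023.

1023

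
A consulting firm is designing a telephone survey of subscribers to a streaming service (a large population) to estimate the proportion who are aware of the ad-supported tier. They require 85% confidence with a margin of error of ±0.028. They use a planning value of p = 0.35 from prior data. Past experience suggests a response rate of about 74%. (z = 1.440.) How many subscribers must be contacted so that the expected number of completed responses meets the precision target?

814

Completed interviews needed: n₀ = 1.440² × 0.2275 / 0.028² ≈ 601.71 → 602.
At a 74% response rate, contacts needed = 602 / 0.74 ≈ 813.51 → 814.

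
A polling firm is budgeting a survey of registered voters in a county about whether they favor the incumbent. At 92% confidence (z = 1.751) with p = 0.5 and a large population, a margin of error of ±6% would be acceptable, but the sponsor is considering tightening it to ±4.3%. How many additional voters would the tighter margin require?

At ±6%: n = 1.751² × 0.2500 / 0.060² ≈ 212.92 → 213.
At ±4.3%: n = 1.751² × 0.2500 / 0.043² ≈ 414.55 → 415.
Additional respondents: 415 − 213 = 202.

202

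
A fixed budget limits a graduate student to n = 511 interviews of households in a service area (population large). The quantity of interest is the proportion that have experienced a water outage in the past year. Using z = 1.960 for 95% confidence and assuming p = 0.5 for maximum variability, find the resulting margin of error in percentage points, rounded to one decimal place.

4.3

SE(p̂) = √[p(1−p)/n] = √[0.2500/511] = 0.02212.
E = z × SE = 1.960 × 0.02212 = 0.04335, or 4.3 percentage points.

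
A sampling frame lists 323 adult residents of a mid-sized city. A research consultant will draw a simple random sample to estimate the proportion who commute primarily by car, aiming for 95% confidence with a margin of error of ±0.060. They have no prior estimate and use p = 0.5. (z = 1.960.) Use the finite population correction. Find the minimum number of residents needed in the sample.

147

Unadjusted: n₀ = 1.960² × 0.50 × 0.50 / 0.060² ≈ 266.78, so n₀ = 267.
Finite population correction with N = 323: n = n₀ / (1 + (n₀−1)/N) = 267 / (1 + 266/323) = 267 / 1.8235 ≈ 146.42.
Rounding up, n = 147.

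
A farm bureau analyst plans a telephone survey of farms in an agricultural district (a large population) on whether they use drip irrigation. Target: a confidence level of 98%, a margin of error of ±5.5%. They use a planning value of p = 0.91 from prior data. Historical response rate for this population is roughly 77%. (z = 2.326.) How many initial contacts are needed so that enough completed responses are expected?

Completed interviews needed: n₀ = 2.326² × 0.0819 / 0.055² ≈ 146.48 → 147.
At a 77% response rate, contacts needed = 147 / 0.77 ≈ 190.91 → 191.

191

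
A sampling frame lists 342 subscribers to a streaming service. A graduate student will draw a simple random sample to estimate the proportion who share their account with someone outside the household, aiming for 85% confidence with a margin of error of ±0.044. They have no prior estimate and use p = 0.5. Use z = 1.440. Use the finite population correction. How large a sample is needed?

151

Unadjusted: n₀ = 1.440² × 0.50 × 0.50 / 0.044² ≈ 267.77, so n₀ = 268.
Finite population correction with N = 342: n = n₀ / (1 + (n₀−1)/N) = 268 / (1 + 267/342) = 268 / 1.7807 ≈ 150.50.
Rounding up, n = 151.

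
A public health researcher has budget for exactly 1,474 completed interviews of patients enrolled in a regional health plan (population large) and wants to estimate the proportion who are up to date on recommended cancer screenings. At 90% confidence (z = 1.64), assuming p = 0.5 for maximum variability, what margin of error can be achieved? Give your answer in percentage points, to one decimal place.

2.1

SE(p̂) = √[p(1−p)/n] = √[0.2500/1474] = 0.01302.
E = z × SE = 1.64 × 0.01302 = 0.02136, or 2.1 percentage points.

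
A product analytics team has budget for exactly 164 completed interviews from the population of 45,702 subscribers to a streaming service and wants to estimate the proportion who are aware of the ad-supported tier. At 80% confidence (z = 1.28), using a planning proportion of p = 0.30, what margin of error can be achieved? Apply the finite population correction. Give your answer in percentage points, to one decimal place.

Finite-population factor: (N−n)/(N−1) = (45702−164)/(45702−1) = 0.9964.
SE(p̂) = √[p(1−p)/n · (N−n)/(N−1)] = √[0.2100/164 × 0.9964] = 0.03572.
E = z × SE = 1.28 × 0.03572 = 0.04572 ≈ 4.6 percentage points.

4.6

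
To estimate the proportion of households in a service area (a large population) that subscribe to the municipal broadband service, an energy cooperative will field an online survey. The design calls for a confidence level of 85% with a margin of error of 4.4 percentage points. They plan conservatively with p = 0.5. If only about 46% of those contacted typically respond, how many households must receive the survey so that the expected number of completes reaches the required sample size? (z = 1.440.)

583

Completed interviews needed: n₀ = 1.440² × 0.2500 / 0.044² ≈ 267.77 → 268.
At a 46% response rate, contacts needed = 268 / 0.46 ≈ 582.61 → 583.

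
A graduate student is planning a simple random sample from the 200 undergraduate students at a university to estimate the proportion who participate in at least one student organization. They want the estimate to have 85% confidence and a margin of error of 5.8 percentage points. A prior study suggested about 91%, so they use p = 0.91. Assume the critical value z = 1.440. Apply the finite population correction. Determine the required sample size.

41

Unadjusted: n₀ = 1.440² × 0.91 × 0.09 / 0.058² ≈ 50.48, so n₀ = 51.
Finite population correction with N = 200: n = n₀ / (1 + (n₀−1)/N) = 51 / (1 + 50/200) = 51 / 1.2500 ≈ 40.80.
Rounding up, n = 41.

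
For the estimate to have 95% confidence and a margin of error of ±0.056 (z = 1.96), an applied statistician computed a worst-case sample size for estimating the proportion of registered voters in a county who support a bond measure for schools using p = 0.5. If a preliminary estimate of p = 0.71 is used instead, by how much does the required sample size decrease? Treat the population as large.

Conservative (p = 0.5): n = 1.96² × 0.25 / 0.056² ≈ 306.25 → 307.
Using p = 0.71: p(1−p) = 0.2059, so n = 1.96² × 0.2059 / 0.056² ≈ 252.23 → 253.
Reduction: 307 − 253 = 54.

54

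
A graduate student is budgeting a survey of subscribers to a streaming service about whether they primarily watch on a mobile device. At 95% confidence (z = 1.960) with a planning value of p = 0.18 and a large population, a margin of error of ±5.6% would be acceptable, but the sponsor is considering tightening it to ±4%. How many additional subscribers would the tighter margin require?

174

At ±5.6%: n = 1.960² × 0.1476 / 0.056² ≈ 180.81 → 181.
At ±4%: n = 1.960² × 0.1476 / 0.040² ≈ 354.39 → 355.
Additional respondents: 355 − 181 = 174.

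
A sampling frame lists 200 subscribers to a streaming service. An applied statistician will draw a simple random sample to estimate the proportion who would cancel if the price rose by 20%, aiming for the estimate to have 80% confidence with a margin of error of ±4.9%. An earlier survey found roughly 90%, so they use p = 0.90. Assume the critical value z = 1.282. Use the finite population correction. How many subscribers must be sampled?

Unadjusted: n₀ = 1.282² × 0.90 × 0.10 / 0.049² ≈ 61.61, so n₀ = 62.
Finite population correction with N = 200: n = n₀ / (1 + (n₀−1)/N) = 62 / (1 + 61/200) = 62 / 1.3050 ≈ 47.51.
Rounding up, n = 48.

48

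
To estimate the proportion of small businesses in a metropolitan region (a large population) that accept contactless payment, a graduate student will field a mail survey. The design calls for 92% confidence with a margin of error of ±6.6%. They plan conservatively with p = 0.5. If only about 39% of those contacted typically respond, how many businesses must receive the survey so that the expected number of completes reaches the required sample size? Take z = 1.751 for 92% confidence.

452

Completed interviews needed: n₀ = 1.751² × 0.2500 / 0.066² ≈ 175.96 → 176.
At a 39% response rate, contacts needed = 176 / 0.39 ≈ 451.28 → 452.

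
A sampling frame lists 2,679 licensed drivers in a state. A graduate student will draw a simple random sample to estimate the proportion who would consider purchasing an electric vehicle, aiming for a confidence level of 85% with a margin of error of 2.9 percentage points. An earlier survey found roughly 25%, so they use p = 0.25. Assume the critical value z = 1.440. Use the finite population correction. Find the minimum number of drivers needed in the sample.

395

Unadjusted: n₀ = 1.440² × 0.25 × 0.75 / 0.029² ≈ 462.31, so n₀ = 463.
Finite population correction with N = 2,679: n = n₀ / (1 + (n₀−1)/N) = 463 / (1 + 462/2679) = 463 / 1.1725 ≈ 394.90.
Rounding up, n = 395.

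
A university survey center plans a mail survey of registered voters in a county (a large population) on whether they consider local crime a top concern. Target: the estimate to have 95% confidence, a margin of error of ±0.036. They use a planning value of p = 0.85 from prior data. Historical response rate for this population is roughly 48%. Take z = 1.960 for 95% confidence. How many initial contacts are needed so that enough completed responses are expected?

788

Completed interviews needed: n₀ = 1.960² × 0.1275 / 0.036² ≈ 377.94 → 378.
At a 48% response rate, contacts needed = 378 / 0.48 ≈ 787.50 → 788.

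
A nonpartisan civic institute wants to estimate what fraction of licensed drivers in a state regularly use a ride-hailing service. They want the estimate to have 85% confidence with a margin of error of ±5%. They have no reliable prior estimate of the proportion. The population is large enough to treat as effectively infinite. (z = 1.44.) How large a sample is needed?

With no prior estimate, use p = 0.5, giving p(1−p) = 0.25.
n = z²·p(1−p)/E² = 1.44² × 0.2500 / 0.050² = 2.0736 × 0.2500 / 0.002500 ≈ 207.36.
Rounding up gives n = 208.

208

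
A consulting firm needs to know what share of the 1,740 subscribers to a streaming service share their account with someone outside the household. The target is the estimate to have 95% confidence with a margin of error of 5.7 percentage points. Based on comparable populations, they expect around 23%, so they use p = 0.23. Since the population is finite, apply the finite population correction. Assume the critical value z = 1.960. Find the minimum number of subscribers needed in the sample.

Unadjusted: n₀ = 1.960² × 0.23 × 0.77 / 0.057² ≈ 209.40, so n₀ = 210.
Finite population correction with N = 1,740: n = n₀ / (1 + (n₀−1)/N) = 210 / (1 + 209/1740) = 210 / 1.1201 ≈ 187.48.
Rounding up, n = 188.

188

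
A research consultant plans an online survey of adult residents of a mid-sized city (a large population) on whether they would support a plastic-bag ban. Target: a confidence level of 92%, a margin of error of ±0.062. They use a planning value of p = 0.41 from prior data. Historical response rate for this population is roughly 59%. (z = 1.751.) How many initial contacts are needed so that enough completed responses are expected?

Completed interviews needed: n₀ = 1.751² × 0.2419 / 0.062² ≈ 192.94 → 193.
At a 59% response rate, contacts needed = 193 / 0.59 ≈ 327.12 → 328.

328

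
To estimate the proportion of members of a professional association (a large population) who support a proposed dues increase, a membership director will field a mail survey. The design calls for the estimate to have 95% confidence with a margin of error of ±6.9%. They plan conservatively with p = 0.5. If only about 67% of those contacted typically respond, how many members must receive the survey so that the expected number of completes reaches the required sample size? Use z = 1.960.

Completed interviews needed: n₀ = 1.960² × 0.2500 / 0.069² ≈ 201.72 → 202.
At a 67% response rate, contacts needed = 202 / 0.67 ≈ 301.49 → 302.

302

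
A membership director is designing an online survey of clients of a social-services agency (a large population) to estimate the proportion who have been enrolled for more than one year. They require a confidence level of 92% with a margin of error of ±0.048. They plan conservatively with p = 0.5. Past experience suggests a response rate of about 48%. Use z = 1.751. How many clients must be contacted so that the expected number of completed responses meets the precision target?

Completed interviews needed: n₀ = 1.751² × 0.2500 / 0.048² ≈ 332.68 → 333.
At a 48% response rate, contacts needed = 333 / 0.48 ≈ 693.75 → 694.

694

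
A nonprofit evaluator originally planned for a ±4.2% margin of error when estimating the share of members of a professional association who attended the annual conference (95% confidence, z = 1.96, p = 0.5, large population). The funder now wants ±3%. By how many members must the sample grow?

523

At ±4.2%: n = 1.96² × 0.2500 / 0.042² ≈ 544.44 → 545.
At ±3%: n = 1.96² × 0.2500 / 0.030² ≈ 1067.11 → 1068.
Additional respondents: 1068 − 545 = 523.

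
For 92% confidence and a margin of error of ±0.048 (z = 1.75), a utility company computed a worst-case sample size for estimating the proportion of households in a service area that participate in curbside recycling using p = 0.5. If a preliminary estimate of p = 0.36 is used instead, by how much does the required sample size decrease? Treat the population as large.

26

Conservative (p = 0.5): n = 1.75² × 0.25 / 0.048² ≈ 332.30 → 333.
Using p = 0.36: p(1−p) = 0.2304, so n = 1.75² × 0.2304 / 0.048² ≈ 306.25 → 307.
Reduction: 333 − 307 = 26.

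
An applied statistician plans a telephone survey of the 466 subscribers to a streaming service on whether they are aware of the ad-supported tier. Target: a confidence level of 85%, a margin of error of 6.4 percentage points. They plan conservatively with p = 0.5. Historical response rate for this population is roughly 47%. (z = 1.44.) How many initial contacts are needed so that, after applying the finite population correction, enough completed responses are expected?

213

Completed interviews needed (unadjusted): n₀ = 1.44² × 0.2500 / 0.064² ≈ 126.56 → 127.
FPC for N = 466: n = 127 / (1 + 126/466) = 127 / 1.2704 ≈ 99.97 → 100.
At a 47% response rate, contacts needed = 100 / 0.47 ≈ 212.77 → 213.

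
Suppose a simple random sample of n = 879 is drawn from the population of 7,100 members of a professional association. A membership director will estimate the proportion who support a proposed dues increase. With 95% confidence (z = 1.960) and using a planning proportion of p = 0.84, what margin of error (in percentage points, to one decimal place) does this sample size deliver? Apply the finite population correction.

2.3

Finite-population factor: (N−n)/(N−1) = (7100−879)/(7100−1) = 0.8763.
SE(p̂) = √[p(1−p)/n · (N−n)/(N−1)] = √[0.1344/879 × 0.8763] = 0.01158.
E = z × SE = 1.960 × 0.01158 = 0.02269 ≈ 2.3 percentage points.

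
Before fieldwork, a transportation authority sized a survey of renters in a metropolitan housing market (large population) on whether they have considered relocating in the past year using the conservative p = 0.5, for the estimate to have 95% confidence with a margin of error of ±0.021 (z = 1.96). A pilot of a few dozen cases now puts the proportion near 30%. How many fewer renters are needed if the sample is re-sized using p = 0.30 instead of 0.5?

Conservative (p = 0.5): n = 1.96² × 0.25 / 0.021² ≈ 2177.78 → 2178.
Using p = 0.30: p(1−p) = 0.2100, so n = 1.96² × 0.2100 / 0.021² ≈ 1829.33 → 1830.
Reduction: 2178 − 1830 = 348.

348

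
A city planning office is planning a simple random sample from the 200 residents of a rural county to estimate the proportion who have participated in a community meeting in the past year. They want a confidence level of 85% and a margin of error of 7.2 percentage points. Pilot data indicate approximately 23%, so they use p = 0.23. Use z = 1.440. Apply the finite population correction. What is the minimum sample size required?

53

Unadjusted: n₀ = 1.440² × 0.23 × 0.77 / 0.072² ≈ 70.84, so n₀ = 71.
Finite population correction with N = 200: n = n₀ / (1 + (n₀−1)/N) = 71 / (1 + 70/200) = 71 / 1.3500 ≈ 52.59.
Rounding up, n = 53.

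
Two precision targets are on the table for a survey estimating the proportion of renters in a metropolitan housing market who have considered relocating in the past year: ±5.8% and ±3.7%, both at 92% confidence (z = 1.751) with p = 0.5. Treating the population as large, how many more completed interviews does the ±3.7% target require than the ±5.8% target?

332

At ±5.8%: n = 1.751² × 0.2500 / 0.058² ≈ 227.85 → 228.
At ±3.7%: n = 1.751² × 0.2500 / 0.037² ≈ 559.90 → 560.
Additional respondents: 560 − 228 = 332.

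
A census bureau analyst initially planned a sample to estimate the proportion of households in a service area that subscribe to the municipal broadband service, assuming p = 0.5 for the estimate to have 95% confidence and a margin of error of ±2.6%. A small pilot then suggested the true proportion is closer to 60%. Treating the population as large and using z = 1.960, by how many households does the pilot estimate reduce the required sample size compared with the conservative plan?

Conservative (p = 0.5): n = 1.960² × 0.25 / 0.026² ≈ 1420.71 → 1421.
Using p = 0.60: p(1−p) = 0.2400, so n = 1.960² × 0.2400 / 0.026² ≈ 1363.88 → 1364.
Reduction: 1421 − 1364 = 57.

57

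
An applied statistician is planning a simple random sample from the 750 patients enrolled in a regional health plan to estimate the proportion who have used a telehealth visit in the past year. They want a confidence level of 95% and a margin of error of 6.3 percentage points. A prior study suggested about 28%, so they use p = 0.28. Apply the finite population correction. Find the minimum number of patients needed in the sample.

156

For 95% confidence, z = 1.960.
Unadjusted: n₀ = 1.960² × 0.28 × 0.72 / 0.063² ≈ 195.13, so n₀ = 196.
Finite population correction with N = 750: n = n₀ / (1 + (n₀−1)/N) = 196 / (1 + 195/750) = 196 / 1.2600 ≈ 155.56.
Rounding up, n = 156.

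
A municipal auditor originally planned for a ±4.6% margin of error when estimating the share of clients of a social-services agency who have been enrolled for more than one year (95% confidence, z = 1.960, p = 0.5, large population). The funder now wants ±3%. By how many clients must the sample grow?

At ±4.6%: n = 1.960² × 0.2500 / 0.046² ≈ 453.88 → 454.
At ±3%: n = 1.960² × 0.2500 / 0.030² ≈ 1067.11 → 1068.
Additional respondents: 1068 − 454 = 614.

614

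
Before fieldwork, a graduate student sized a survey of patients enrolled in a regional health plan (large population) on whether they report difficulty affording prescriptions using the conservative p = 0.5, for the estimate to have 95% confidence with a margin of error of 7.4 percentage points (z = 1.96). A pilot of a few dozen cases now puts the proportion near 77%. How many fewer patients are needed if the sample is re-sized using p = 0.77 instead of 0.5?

Conservative (p = 0.5): n = 1.96² × 0.25 / 0.074² ≈ 175.38 → 176.
Using p = 0.77: p(1−p) = 0.1771, so n = 1.96² × 0.1771 / 0.074² ≈ 124.24 → 125.
Reduction: 176 − 125 = 51.

51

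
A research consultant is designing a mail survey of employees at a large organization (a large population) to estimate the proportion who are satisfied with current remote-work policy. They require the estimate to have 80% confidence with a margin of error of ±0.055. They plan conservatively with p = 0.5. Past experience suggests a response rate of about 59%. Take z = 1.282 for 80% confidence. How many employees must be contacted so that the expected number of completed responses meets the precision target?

Completed interviews needed: n₀ = 1.282² × 0.2500 / 0.055² ≈ 135.83 → 136.
At a 59% response rate, contacts needed = 136 / 0.59 ≈ 230.51 → 231.

231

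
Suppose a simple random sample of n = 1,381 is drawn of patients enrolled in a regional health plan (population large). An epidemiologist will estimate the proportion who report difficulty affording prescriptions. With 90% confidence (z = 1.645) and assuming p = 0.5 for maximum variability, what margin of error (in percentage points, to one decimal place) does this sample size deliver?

SE(p̂) = √[p(1−p)/n] = √[0.2500/1381] = 0.01345.
E = z × SE = 1.645 × 0.01345 = 0.02213, or 2.2 percentage points.

2.2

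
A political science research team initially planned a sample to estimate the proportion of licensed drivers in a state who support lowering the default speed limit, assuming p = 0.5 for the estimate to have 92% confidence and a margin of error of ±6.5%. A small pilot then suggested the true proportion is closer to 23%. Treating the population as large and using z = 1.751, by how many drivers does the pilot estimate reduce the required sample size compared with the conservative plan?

53

Conservative (p = 0.5): n = 1.751² × 0.25 / 0.065² ≈ 181.42 → 182.
Using p = 0.23: p(1−p) = 0.1771, so n = 1.751² × 0.1771 / 0.065² ≈ 128.52 → 129.
Reduction: 182 − 129 = 53.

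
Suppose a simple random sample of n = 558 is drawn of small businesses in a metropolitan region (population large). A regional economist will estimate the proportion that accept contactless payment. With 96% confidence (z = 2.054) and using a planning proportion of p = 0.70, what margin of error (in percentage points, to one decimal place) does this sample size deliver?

4.0

SE(p̂) = √[p(1−p)/n] = √[0.2100/558] = 0.01940.
E = z × SE = 2.054 × 0.01940 = 0.03985, or 4.0 percentage points.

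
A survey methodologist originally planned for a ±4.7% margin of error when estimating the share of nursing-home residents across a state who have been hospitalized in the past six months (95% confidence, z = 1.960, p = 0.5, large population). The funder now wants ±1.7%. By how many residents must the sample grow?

2889

At ±4.7%: n = 1.960² × 0.2500 / 0.047² ≈ 434.77 → 435.
At ±1.7%: n = 1.960² × 0.2500 / 0.017² ≈ 3323.18 → 3324.
Additional respondents: 3324 − 435 = 2889.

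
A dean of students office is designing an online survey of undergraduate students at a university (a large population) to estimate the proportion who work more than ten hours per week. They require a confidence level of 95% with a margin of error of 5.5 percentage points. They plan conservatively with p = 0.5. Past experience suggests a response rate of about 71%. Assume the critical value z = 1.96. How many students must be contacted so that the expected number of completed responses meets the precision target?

Completed interviews needed: n₀ = 1.96² × 0.2500 / 0.055² ≈ 317.49 → 318.
At a 71% response rate, contacts needed = 318 / 0.71 ≈ 447.89 → 448.

448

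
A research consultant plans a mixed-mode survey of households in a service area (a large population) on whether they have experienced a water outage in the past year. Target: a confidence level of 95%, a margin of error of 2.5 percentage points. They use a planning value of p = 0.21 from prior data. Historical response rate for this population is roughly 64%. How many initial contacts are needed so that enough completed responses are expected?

For 95% confidence, z = 1.960.
Completed interviews needed: n₀ = 1.960² × 0.1659 / 0.025² ≈ 1019.71 → 1020.
At a 64% response rate, contacts needed = 1020 / 0.64 ≈ 1593.75 → 1594.

1594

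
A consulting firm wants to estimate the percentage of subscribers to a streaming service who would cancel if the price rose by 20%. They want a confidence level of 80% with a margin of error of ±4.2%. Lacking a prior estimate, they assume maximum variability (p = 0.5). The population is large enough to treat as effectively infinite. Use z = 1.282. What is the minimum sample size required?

With p = 0.5, p(1−p) = 0.25.
n = z²·p(1−p)/E² = 1.282² × 0.2500 / 0.042² = 1.6435 × 0.2500 / 0.001764 ≈ 232.93.
Rounding up gives n = 233.

233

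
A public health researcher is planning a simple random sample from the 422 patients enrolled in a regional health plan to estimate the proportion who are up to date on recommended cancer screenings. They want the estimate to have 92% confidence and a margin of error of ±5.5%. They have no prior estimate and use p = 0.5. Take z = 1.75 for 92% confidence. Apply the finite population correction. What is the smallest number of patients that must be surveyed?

Unadjusted: n₀ = 1.75² × 0.50 × 0.50 / 0.055² ≈ 253.10, so n₀ = 254.
Finite population correction with N = 422: n = n₀ / (1 + (n₀−1)/N) = 254 / (1 + 253/422) = 254 / 1.5995 ≈ 158.80.
Rounding up, n = 159.

159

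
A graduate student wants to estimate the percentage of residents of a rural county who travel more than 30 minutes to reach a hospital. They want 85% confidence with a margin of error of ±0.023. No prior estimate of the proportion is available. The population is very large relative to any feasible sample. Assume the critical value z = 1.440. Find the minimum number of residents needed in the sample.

980

With no prior estimate, use p = 0.5, giving p(1−p) = 0.25.
n = z²·p(1−p)/E² = 1.440² × 0.2500 / 0.023² = 2.0736 × 0.2500 / 0.000529 ≈ 979.96.
Rounding up gives n = 980.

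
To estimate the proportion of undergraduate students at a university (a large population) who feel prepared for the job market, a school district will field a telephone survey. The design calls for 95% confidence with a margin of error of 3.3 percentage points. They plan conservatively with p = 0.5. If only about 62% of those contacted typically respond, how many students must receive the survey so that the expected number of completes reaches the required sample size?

1423

For 95% confidence, z = 1.960.
Completed interviews needed: n₀ = 1.960² × 0.2500 / 0.033² ≈ 881.91 → 882.
At a 62% response rate, contacts needed = 882 / 0.62 ≈ 1422.58 → 1423.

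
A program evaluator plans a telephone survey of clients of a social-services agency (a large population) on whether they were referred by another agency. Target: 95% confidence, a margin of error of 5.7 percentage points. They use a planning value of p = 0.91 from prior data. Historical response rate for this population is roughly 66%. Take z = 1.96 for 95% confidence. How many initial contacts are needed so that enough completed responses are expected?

Completed interviews needed: n₀ = 1.96² × 0.0819 / 0.057² ≈ 96.84 → 97.
At a 66% response rate, contacts needed = 97 / 0.66 ≈ 146.97 → 147.

147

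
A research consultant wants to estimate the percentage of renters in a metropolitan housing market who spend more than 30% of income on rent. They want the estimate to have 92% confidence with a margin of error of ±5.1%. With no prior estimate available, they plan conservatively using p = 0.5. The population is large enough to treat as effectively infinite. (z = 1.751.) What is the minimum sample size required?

295

With p = 0.5, p(1−p) = 0.25.
n = z²·p(1−p)/E² = 1.751² × 0.2500 / 0.051² = 3.0660 × 0.2500 / 0.002601 ≈ 294.69.
Rounding up gives n = 295.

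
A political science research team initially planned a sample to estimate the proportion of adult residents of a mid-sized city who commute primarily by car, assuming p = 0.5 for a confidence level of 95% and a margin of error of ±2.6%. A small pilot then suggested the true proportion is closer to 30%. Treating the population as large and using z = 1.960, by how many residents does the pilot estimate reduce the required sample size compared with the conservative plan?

227

Conservative (p = 0.5): n = 1.960² × 0.25 / 0.026² ≈ 1420.71 → 1421.
Using p = 0.30: p(1−p) = 0.2100, so n = 1.960² × 0.2100 / 0.026² ≈ 1193.40 → 1194.
Reduction: 1421 − 1194 = 227.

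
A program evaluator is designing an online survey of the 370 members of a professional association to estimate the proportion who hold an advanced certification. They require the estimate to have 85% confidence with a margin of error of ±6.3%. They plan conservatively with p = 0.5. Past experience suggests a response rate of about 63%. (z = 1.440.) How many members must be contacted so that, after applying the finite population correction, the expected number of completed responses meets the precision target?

Completed interviews needed (unadjusted): n₀ = 1.440² × 0.2500 / 0.063² ≈ 130.61 → 131.
FPC for N = 370: n = 131 / (1 + 130/370) = 131 / 1.3514 ≈ 96.94 → 97.
At a 63% response rate, contacts needed = 97 / 0.63 ≈ 153.97 → 154.

154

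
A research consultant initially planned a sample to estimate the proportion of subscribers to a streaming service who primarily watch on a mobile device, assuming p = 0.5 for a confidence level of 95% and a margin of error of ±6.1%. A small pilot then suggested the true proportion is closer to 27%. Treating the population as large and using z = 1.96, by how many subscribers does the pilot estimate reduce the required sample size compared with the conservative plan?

Conservative (p = 0.5): n = 1.96² × 0.25 / 0.061² ≈ 258.10 → 259.
Using p = 0.27: p(1−p) = 0.1971, so n = 1.96² × 0.1971 / 0.061² ≈ 203.49 → 204.
Reduction: 259 − 204 = 55.

55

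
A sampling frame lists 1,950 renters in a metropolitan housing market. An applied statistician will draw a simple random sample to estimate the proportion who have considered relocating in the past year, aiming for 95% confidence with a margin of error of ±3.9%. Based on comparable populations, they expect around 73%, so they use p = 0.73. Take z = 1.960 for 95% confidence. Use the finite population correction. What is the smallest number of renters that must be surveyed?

Unadjusted: n₀ = 1.960² × 0.73 × 0.27 / 0.039² ≈ 497.82, so n₀ = 498.
Finite population correction with N = 1,950: n = n₀ / (1 + (n₀−1)/N) = 498 / (1 + 497/1950) = 498 / 1.2549 ≈ 396.85.
Rounding up, n = 397.

397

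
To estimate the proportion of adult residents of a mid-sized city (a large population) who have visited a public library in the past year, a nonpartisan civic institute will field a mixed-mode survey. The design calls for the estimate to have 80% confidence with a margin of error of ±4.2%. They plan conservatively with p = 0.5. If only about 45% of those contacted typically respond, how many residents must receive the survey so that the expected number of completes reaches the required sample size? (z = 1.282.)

518

Completed interviews needed: n₀ = 1.282² × 0.2500 / 0.042² ≈ 232.93 → 233.
At a 45% response rate, contacts needed = 233 / 0.45 ≈ 517.78 → 518.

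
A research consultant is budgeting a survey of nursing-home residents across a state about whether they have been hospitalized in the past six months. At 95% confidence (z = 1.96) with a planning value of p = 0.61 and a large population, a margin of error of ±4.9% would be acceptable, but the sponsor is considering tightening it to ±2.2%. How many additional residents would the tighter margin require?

1508

At ±4.9%: n = 1.96² × 0.2379 / 0.049² ≈ 380.64 → 381.
At ±2.2%: n = 1.96² × 0.2379 / 0.022² ≈ 1888.26 → 1889.
Additional respondents: 1889 − 381 = 1508.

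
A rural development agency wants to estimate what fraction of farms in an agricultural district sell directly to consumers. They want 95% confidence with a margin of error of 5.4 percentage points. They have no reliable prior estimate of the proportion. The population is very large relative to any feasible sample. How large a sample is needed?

330

For 95% confidence, z = 1.960.
With no prior estimate, use p = 0.5, giving p(1−p) = 0.25.
n = z²·p(1−p)/E² = 1.960² × 0.2500 / 0.054² = 3.8416 × 0.2500 / 0.002916 ≈ 329.36.
Rounding up gives n = 330.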